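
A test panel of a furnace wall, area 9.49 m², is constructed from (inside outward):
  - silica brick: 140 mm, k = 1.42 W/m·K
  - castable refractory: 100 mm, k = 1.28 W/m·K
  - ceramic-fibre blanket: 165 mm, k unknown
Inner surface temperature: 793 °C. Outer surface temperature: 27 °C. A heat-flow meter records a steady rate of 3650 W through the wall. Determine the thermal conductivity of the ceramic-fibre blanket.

Model the wall as resistances in series:
R_silica brick = L/(kA) = 0.14/(1.42×9.49) = 0.01039 K/W
R_castable refractory = L/(kA) = 0.1/(1.28×9.49) = 0.008232 K/W
Sum of known resistances R_other = 0.01862 K/W
Total R = ΔT/Q = 766/3650 = 0.2099 K/W
R_ceramic-fibre blanket = R_total − R_other = 0.1912 K/W
k = L/(R·A) = 0.165/(0.1912×9.49)

k ≈ 0.0909 W/(m·K)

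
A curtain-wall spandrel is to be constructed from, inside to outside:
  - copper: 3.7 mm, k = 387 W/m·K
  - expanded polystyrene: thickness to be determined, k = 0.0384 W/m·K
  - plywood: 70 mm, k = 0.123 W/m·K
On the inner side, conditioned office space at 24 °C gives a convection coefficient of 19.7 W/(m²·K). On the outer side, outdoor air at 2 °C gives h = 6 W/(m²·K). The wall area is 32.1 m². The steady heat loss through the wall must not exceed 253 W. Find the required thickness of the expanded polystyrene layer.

Thermal resistances in series:
R_inner film = 1/(h_i·A) = 1/(19.7×32.1) = 0.001581 K/W
R_copper = L/(kA) = 0.0037/(387×32.1) = 2.978×10^-7 K/W
R_plywood = L/(kA) = 0.07/(0.123×32.1) = 0.01773 K/W
R_outer film = 1/(h_o·A) = 1/(6×32.1) = 0.005192 K/W
Sum of the known resistances R_other = 0.0245 K/W
Required total resistance R_tot = ΔT/Q_allow = 22/253 = 0.08696 K/W
R_expanded polystyrene = R_tot − R_other = 0.06245 K/W
L = R·k·A = 0.06245×0.0384×32.1

L ≈ 77 mm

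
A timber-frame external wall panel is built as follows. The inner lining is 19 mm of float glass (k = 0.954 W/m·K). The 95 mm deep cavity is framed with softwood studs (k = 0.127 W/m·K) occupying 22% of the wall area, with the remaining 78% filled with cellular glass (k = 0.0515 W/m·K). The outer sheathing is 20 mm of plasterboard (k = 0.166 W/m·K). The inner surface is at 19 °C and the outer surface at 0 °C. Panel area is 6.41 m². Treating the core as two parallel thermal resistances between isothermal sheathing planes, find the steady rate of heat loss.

Sheathing layers in series; stud and cavity paths in parallel between them.
R_inner = 0.019/(0.954×6.41) = 0.003107 K/W
R_stud  = 0.095/(0.127×0.22×6.41) = 0.5304 K/W
R_cav   = 0.095/(0.0515×0.78×6.41) = 0.3689 K/W
1/R_core = 1/R_stud + 1/R_cav → R_core = 0.2176 K/W
R_outer = 0.02/(0.166×6.41) = 0.0188 K/W
R_total = 0.2395 K/W
Q = ΔT/R_total = 19/0.2395

Q ≈ 79.3 W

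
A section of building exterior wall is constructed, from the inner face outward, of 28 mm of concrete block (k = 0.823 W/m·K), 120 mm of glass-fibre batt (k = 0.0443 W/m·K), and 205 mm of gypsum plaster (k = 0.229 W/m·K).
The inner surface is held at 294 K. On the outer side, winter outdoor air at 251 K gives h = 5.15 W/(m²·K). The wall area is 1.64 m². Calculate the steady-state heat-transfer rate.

Using the resistance-network approach (series):
R_concrete block = L/(kA) = 0.028/(0.823×1.64) = 0.02075 K/W
R_glass-fibre batt = L/(kA) = 0.12/(0.0443×1.64) = 1.652 K/W
R_gypsum plaster = L/(kA) = 0.205/(0.229×1.64) = 0.5459 K/W
R_outer film = 1/(h_o·A) = 1/(5.15×1.64) = 0.1184 K/W
R_total = 2.337 K/W
Q = ΔT / R_total = 43 / 2.337

Q ≈ 18.4 W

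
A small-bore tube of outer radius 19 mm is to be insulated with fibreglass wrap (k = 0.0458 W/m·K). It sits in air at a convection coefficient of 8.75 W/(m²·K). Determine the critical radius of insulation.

r_cr ≈ 5.23 mm

For a cylinder r_cr = k/h = 0.0458/8.75
r_cr = 5.23 mm; since the bare radius (19 mm) is above r_cr, any added insulation will reduce heat loss.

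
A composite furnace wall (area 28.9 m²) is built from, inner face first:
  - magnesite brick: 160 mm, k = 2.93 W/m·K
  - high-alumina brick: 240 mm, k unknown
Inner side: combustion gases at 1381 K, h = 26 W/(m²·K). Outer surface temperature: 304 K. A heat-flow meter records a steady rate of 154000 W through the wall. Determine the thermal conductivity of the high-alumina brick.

Using the resistance-network approach (series):
R_inner film = 1/(h_i·A) = 1/(26×28.9) = 0.001331 K/W
R_magnesite brick = L/(kA) = 0.16/(2.93×28.9) = 0.00189 K/W
Sum of known resistances R_other = 0.00322 K/W
Total R = ΔT/Q = 1077/154000 = 0.006994 K/W
R_high-alumina brick = R_total − R_other = 0.003773 K/W
k = L/(R·A) = 0.24/(0.003773×28.9)

k ≈ 2.2 W/(m·K)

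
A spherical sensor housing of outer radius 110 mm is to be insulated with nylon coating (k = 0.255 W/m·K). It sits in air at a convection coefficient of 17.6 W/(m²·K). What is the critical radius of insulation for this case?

r_cr ≈ 29 mm

For a sphere r_cr = 2k/h = 2×0.255/17.6
r_cr = 29 mm; since the bare radius (110 mm) is above r_cr, any added insulation will reduce heat loss.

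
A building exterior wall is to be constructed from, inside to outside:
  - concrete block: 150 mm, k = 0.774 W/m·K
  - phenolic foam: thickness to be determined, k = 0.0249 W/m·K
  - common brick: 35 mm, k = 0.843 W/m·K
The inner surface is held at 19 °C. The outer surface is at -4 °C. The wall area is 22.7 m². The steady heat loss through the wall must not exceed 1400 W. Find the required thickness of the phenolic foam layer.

L ≈ 3.43 mm

Using the resistance-network approach (series):
R_concrete block = L/(kA) = 0.15/(0.774×22.7) = 0.008537 K/W
R_common brick = L/(kA) = 0.035/(0.843×22.7) = 0.001829 K/W
Sum of the known resistances R_other = 0.01037 K/W
Required total resistance R_tot = ΔT/Q_allow = 23/1400 = 0.01643 K/W
R_phenolic foam = R_tot − R_other = 0.006062 K/W
L = R·k·A = 0.006062×0.0249×22.7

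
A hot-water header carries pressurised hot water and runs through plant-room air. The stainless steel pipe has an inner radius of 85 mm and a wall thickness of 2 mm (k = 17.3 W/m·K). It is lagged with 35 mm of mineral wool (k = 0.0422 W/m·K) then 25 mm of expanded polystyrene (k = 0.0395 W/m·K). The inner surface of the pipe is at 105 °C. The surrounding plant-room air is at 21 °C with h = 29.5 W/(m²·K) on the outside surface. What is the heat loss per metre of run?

q′ ≈ 40.7 W/m

Per-layer cylindrical resistances, series-summed:
R_stainless steel pipe wall = ln(87/85)/(2π×17.3×1) = 2.14×10^-4 K/W
R_mineral wool = ln(122/87)/(2π×0.0422×1) = 1.275 K/W
R_expanded polystyrene = ln(147/122)/(2π×0.0395×1) = 0.7511 K/W
R_outer film = 1/(h_o·2πr_oL) = 1/(29.5×2π×0.147×1) = 0.0367 K/W
R_total = 2.063 K/W
Q = ΔT/R_total = 84/2.063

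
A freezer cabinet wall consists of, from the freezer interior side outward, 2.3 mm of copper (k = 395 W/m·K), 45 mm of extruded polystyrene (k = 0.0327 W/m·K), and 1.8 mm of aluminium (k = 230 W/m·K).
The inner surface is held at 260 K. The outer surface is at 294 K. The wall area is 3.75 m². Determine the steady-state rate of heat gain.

Model the wall as resistances in series:
R_copper = L/(kA) = 0.0023/(395×3.75) = 1.553×10^-6 K/W
R_extruded polystyrene = L/(kA) = 0.045/(0.0327×3.75) = 0.367 K/W
R_aluminium = L/(kA) = 0.0018/(230×3.75) = 2.087×10^-6 K/W
R_total = 0.367 K/W
Q = ΔT / R_total = 34 / 0.367

Q ≈ 92.6 W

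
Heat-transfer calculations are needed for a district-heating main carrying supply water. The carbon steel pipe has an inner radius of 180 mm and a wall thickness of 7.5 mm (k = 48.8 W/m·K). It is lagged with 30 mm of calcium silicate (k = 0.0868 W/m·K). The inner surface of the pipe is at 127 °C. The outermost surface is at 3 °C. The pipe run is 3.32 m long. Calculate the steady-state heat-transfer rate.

Radial resistances (cylindrical: R_cond = ln(r_o/r_i)/(2πkL), R_conv = 1/(h·2πrL)):
R_carbon steel pipe wall = ln(187.5/180)/(2π×48.8×3.32) = 4.01×10^-5 K/W
R_calcium silicate = ln(217.5/187.5)/(2π×0.0868×3.32) = 0.08197 K/W
R_total = 0.08201 K/W
Q = ΔT/R_total = 124/0.08201

Q ≈ 1510 W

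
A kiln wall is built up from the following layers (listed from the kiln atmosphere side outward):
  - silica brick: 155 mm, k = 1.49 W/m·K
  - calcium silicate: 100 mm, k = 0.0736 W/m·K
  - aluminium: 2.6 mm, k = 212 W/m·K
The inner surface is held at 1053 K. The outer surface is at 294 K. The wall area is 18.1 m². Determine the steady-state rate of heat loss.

Using the resistance-network approach (series):
R_silica brick = L/(kA) = 0.155/(1.49×18.1) = 0.005747 K/W
R_calcium silicate = L/(kA) = 0.1/(0.0736×18.1) = 0.07507 K/W
R_aluminium = L/(kA) = 0.0026/(212×18.1) = 6.776×10^-7 K/W
R_total = 0.08081 K/W
Q = ΔT / R_total = 759 / 0.08081

Q ≈ 9390 W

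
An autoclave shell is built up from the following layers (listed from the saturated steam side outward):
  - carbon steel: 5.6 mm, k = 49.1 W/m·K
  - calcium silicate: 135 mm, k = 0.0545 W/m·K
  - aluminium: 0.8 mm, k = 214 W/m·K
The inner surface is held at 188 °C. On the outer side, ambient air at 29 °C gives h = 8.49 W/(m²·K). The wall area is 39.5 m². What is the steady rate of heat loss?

Treating each layer as a thermal resistance in series:
R_carbon steel = L/(kA) = 0.0056/(49.1×39.5) = 2.887×10^-6 K/W
R_calcium silicate = L/(kA) = 0.135/(0.0545×39.5) = 0.06271 K/W
R_aluminium = L/(kA) = 0.0008/(214×39.5) = 9.464×10^-8 K/W
R_outer film = 1/(h_o·A) = 1/(8.49×39.5) = 0.002982 K/W
R_total = 0.0657 K/W
Q = ΔT / R_total = 159 / 0.0657

Q ≈ 2420 W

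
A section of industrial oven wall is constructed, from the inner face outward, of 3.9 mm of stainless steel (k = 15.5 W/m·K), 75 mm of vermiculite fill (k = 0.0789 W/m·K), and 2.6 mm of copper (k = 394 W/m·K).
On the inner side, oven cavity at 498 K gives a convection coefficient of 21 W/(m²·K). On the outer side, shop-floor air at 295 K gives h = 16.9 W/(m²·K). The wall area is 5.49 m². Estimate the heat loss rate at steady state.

Q ≈ 1050 W

Treating each layer as a thermal resistance in series:
R_inner film = 1/(h_i·A) = 1/(21×5.49) = 0.008674 K/W
R_stainless steel = L/(kA) = 0.0039/(15.5×5.49) = 4.583×10^-5 K/W
R_vermiculite fill = L/(kA) = 0.075/(0.0789×5.49) = 0.1731 K/W
R_copper = L/(kA) = 0.0026/(394×5.49) = 1.202×10^-6 K/W
R_outer film = 1/(h_o·A) = 1/(16.9×5.49) = 0.01078 K/W
R_total = 0.1926 K/W
Q = ΔT / R_total = 203 / 0.1926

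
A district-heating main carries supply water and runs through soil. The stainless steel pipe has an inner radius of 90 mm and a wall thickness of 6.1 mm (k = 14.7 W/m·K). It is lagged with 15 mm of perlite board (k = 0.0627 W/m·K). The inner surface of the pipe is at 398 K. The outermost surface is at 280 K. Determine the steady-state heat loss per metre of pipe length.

For a radial system each layer contributes R = ln(r_out/r_in)/(2πkL); films add R = 1/(hA).
R_stainless steel pipe wall = ln(96.1/90)/(2π×14.7×1) = 7.1×10^-4 K/W
R_perlite board = ln(111.1/96.1)/(2π×0.0627×1) = 0.3682 K/W
R_total = 0.3689 K/W
Q = ΔT/R_total = 118/0.3689

q′ ≈ 320 W/m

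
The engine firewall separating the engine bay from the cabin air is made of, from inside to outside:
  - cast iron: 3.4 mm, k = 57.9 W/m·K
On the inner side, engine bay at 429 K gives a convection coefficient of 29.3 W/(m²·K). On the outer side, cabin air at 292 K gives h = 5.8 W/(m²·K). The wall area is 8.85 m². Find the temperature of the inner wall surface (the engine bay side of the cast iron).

T ≈ 406 K

Series thermal resistances:
R_inner film = 1/(h_i·A) = 1/(29.3×8.85) = 0.003856 K/W
R_cast iron = L/(kA) = 0.0034/(57.9×8.85) = 6.635×10^-6 K/W
R_outer film = 1/(h_o·A) = 1/(5.8×8.85) = 0.01948 K/W
R_total = 0.02334 K/W;  Q = ΔT/R_total = 137/0.02334 = 5869 W
T_interface = T_inner − Q·ΣR(inner→interface) = 429 − 5870×0.003856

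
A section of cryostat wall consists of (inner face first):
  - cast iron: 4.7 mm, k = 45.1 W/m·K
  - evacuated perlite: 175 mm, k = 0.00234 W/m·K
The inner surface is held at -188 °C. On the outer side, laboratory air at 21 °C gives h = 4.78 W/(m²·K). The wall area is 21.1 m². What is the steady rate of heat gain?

Q ≈ 58.8 W

Thermal resistances in series:
R_cast iron = L/(kA) = 0.0047/(45.1×21.1) = 4.939×10^-6 K/W
R_evacuated perlite = L/(kA) = 0.175/(0.00234×21.1) = 3.544 K/W
R_outer film = 1/(h_o·A) = 1/(4.78×21.1) = 0.009915 K/W
R_total = 3.554 K/W
Q = ΔT / R_total = 209 / 3.554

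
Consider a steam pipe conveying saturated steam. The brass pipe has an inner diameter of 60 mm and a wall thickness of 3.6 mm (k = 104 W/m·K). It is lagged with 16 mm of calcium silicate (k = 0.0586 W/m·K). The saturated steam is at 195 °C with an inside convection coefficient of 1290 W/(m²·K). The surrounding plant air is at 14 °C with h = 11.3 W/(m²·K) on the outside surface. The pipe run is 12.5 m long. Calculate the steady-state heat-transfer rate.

Q ≈ 1680 W

Per-layer cylindrical resistances, series-summed:
R_inner film = 1/(h_i·2πr₁L) = 1/(1290×2π×0.03×12.5) = 3.29×10^-4 K/W
R_brass pipe wall = ln(33.6/30)/(2π×104×12.5) = 1.387×10^-5 K/W
R_calcium silicate = ln(49.6/33.6)/(2π×0.0586×12.5) = 0.08462 K/W
R_outer film = 1/(h_o·2πr_oL) = 1/(11.3×2π×0.0496×12.5) = 0.02272 K/W
R_total = 0.1077 K/W
Q = ΔT/R_total = 181/0.1077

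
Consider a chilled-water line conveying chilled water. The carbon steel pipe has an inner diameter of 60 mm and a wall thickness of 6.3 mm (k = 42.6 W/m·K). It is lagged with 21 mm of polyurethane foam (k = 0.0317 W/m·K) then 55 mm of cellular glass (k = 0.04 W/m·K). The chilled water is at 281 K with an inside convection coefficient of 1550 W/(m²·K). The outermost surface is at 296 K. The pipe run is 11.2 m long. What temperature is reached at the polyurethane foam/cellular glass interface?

T ≈ 288 K

Radial resistances (cylindrical: R_cond = ln(r_o/r_i)/(2πkL), R_conv = 1/(h·2πrL)):
R_inner film = 1/(h_i·2πr₁L) = 1/(1550×2π×0.03×11.2) = 3.056×10^-4 K/W
R_carbon steel pipe wall = ln(36.3/30)/(2π×42.6×11.2) = 6.359×10^-5 K/W
R_polyurethane foam = ln(57.3/36.3)/(2π×0.0317×11.2) = 0.2046 K/W
R_cellular glass = ln(112.3/57.3)/(2π×0.04×11.2) = 0.239 K/W
R_total = 0.444 K/W
Q = ΔT/R_total = 15/0.444
Q = 33.8 W
T_interface = T_inner + Q·ΣR(inner→interface) = 281 + 33.8×0.205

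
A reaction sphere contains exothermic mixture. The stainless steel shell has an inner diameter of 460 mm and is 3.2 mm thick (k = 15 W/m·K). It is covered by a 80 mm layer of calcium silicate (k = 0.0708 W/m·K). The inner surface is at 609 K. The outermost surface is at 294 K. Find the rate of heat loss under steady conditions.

Q ≈ 256 W

Each spherical layer contributes R = (1/r_i − 1/r_o)/(4πk):
R_stainless steel shell = (1/0.23 − 1/0.2332)/(4π×15) = 3.165×10^-4 K/W
R_calcium silicate = (1/0.2332 − 1/0.3132)/(4π×0.0708) = 1.231 K/W
R_total = 1.231 K/W
Q = ΔT/R_total = 315/1.231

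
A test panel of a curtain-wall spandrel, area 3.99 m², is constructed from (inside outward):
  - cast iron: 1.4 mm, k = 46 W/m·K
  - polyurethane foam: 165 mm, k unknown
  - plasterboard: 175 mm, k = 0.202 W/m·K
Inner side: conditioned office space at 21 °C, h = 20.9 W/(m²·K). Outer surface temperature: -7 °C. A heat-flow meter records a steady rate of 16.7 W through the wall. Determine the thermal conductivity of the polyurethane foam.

Thermal resistances in series:
R_inner film = 1/(h_i·A) = 1/(20.9×3.99) = 0.01199 K/W
R_cast iron = L/(kA) = 0.0014/(46×3.99) = 7.628×10^-6 K/W
R_plasterboard = L/(kA) = 0.175/(0.202×3.99) = 0.2171 K/W
Sum of known resistances R_other = 0.2291 K/W
Total R = ΔT/Q = 28/16.7 = 1.677 K/W
R_polyurethane foam = R_total − R_other = 1.448 K/W
k = L/(R·A) = 0.165/(1.448×3.99)

k ≈ 0.0286 W/(m·K)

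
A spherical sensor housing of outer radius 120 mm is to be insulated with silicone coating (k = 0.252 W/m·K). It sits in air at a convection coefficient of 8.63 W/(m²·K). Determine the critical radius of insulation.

r_cr ≈ 58.4 mm

For a sphere r_cr = 2k/h = 2×0.252/8.63
r_cr = 58.4 mm; since the bare radius (120 mm) is above r_cr, any added insulation will reduce heat loss.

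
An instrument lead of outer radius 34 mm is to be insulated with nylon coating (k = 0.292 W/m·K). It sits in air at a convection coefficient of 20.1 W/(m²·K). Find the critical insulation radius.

r_cr ≈ 14.5 mm

For a cylinder r_cr = k/h = 0.292/20.1
r_cr = 14.5 mm; since the bare radius (34 mm) is above r_cr, any added insulation will reduce heat loss.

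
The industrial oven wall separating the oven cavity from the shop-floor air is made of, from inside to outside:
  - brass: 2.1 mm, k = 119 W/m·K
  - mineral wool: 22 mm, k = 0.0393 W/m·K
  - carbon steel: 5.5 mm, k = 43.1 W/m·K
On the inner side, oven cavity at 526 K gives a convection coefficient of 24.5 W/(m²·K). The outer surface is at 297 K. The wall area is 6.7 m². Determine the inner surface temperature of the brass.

Model the wall as resistances in series:
R_inner film = 1/(h_i·A) = 1/(24.5×6.7) = 0.006092 K/W
R_brass = L/(kA) = 0.0021/(119×6.7) = 2.634×10^-6 K/W
R_mineral wool = L/(kA) = 0.022/(0.0393×6.7) = 0.08355 K/W
R_carbon steel = L/(kA) = 0.0055/(43.1×6.7) = 1.905×10^-5 K/W
R_total = 0.08967 K/W;  Q = ΔT/R_total = 229/0.08967 = 2554 W
T_interface = T_inner − Q·ΣR(inner→interface) = 526 − 2550×0.006092

T ≈ 510 K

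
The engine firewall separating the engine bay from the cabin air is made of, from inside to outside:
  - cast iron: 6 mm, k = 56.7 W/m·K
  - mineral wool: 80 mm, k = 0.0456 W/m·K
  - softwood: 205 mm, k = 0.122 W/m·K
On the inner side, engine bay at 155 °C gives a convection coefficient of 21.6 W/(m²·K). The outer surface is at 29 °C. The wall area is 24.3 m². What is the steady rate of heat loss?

Model the wall as resistances in series:
R_inner film = 1/(h_i·A) = 1/(21.6×24.3) = 0.001905 K/W
R_cast iron = L/(kA) = 0.006/(56.7×24.3) = 4.355×10^-6 K/W
R_mineral wool = L/(kA) = 0.08/(0.0456×24.3) = 0.0722 K/W
R_softwood = L/(kA) = 0.205/(0.122×24.3) = 0.06915 K/W
R_total = 0.1433 K/W
Q = ΔT / R_total = 126 / 0.1433

Q ≈ 880 W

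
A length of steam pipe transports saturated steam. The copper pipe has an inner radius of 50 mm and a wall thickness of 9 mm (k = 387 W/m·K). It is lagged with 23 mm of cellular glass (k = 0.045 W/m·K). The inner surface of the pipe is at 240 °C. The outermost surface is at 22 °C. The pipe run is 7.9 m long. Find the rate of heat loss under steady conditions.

Q ≈ 1480 W

Treating each annulus and film as a series resistance:
R_copper pipe wall = ln(59/50)/(2π×387×7.9) = 8.616×10^-6 K/W
R_cellular glass = ln(82/59)/(2π×0.045×7.9) = 0.1474 K/W
R_total = 0.1474 K/W
Q = ΔT/R_total = 218/0.1474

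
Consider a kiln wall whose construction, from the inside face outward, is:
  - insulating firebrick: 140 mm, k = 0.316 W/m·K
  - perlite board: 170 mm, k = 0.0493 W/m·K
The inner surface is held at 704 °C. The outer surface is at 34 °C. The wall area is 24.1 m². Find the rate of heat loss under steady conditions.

Q ≈ 4150 W

Model the wall as resistances in series:
R_insulating firebrick = L/(kA) = 0.14/(0.316×24.1) = 0.01838 K/W
R_perlite board = L/(kA) = 0.17/(0.0493×24.1) = 0.1431 K/W
R_total = 0.1615 K/W
Q = ΔT / R_total = 670 / 0.1615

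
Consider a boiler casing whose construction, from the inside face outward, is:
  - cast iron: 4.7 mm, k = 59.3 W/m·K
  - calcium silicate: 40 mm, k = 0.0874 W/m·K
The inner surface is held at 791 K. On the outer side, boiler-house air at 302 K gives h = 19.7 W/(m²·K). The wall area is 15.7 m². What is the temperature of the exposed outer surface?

Thermal resistances in series:
R_cast iron = L/(kA) = 0.0047/(59.3×15.7) = 5.048×10^-6 K/W
R_calcium silicate = L/(kA) = 0.04/(0.0874×15.7) = 0.02915 K/W
R_outer film = 1/(h_o·A) = 1/(19.7×15.7) = 0.003233 K/W
R_total = 0.03239 K/W;  Q = ΔT/R_total = 489/0.03239 = 15100 W
T_interface = T_inner − Q·ΣR(inner→interface) = 791 − 15100×0.02916

T ≈ 351 K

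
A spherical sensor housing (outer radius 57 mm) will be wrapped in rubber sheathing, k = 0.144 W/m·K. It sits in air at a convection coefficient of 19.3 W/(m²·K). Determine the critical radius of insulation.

For a sphere r_cr = 2k/h = 2×0.144/19.3
r_cr = 14.9 mm; since the bare radius (57 mm) is above r_cr, any added insulation will reduce heat loss.

r_cr ≈ 14.9 mm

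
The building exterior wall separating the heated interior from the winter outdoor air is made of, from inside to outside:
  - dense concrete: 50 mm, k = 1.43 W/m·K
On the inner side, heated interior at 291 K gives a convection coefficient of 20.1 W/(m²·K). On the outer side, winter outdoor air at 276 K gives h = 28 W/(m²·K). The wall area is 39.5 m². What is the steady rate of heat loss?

Using the resistance-network approach (series):
R_inner film = 1/(h_i·A) = 1/(20.1×39.5) = 0.00126 K/W
R_dense concrete = L/(kA) = 0.05/(1.43×39.5) = 8.852×10^-4 K/W
R_outer film = 1/(h_o·A) = 1/(28×39.5) = 9.042×10^-4 K/W
R_total = 0.003049 K/W
Q = ΔT / R_total = 15 / 0.003049

Q ≈ 4920 W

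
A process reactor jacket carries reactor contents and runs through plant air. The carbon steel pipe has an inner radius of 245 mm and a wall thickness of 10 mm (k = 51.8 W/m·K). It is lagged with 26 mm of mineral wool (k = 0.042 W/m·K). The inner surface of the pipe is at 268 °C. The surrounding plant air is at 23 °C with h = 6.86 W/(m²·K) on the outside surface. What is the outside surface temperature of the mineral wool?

T ≈ 67.9 °C

Treating each annulus and film as a series resistance:
R_carbon steel pipe wall = ln(255/245)/(2π×51.8×1) = 1.229×10^-4 K/W
R_mineral wool = ln(281/255)/(2π×0.042×1) = 0.3679 K/W
R_outer film = 1/(h_o·2πr_oL) = 1/(6.86×2π×0.281×1) = 0.08256 K/W
R_total = 0.4506 K/W
Q = ΔT/R_total = 245/0.4506
Q = 544 W/m
T_interface = T_inner − Q·ΣR(inner→interface) = 268 − 544×0.368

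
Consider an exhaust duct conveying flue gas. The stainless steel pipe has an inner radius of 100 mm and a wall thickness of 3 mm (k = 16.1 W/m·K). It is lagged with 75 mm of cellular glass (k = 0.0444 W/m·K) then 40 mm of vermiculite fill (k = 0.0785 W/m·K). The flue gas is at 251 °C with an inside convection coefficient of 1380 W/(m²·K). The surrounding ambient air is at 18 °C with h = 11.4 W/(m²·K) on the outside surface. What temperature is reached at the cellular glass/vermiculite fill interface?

Radial resistances (cylindrical: R_cond = ln(r_o/r_i)/(2πkL), R_conv = 1/(h·2πrL)):
R_inner film = 1/(h_i·2πr₁L) = 1/(1380×2π×0.1×1) = 0.001153 K/W
R_stainless steel pipe wall = ln(103/100)/(2π×16.1×1) = 2.922×10^-4 K/W
R_cellular glass = ln(178/103)/(2π×0.0444×1) = 1.961 K/W
R_vermiculite fill = ln(218/178)/(2π×0.0785×1) = 0.411 K/W
R_outer film = 1/(h_o·2πr_oL) = 1/(11.4×2π×0.218×1) = 0.06404 K/W
R_total = 2.437 K/W
Q = ΔT/R_total = 233/2.437
Q = 95.6 W/m
T_interface = T_inner − Q·ΣR(inner→interface) = 251 − 95.6×1.962

T ≈ 63.4 °C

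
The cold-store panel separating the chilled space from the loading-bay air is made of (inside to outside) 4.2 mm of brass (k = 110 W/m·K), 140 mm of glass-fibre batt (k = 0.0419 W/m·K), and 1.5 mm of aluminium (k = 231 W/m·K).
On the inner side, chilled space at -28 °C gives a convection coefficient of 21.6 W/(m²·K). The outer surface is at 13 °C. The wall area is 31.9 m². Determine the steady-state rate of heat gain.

Treating each layer as a thermal resistance in series:
R_inner film = 1/(h_i·A) = 1/(21.6×31.9) = 0.001451 K/W
R_brass = L/(kA) = 0.0042/(110×31.9) = 1.197×10^-6 K/W
R_glass-fibre batt = L/(kA) = 0.14/(0.0419×31.9) = 0.1047 K/W
R_aluminium = L/(kA) = 0.0015/(231×31.9) = 2.036×10^-7 K/W
R_total = 0.1062 K/W
Q = ΔT / R_total = 41 / 0.1062

Q ≈ 386 W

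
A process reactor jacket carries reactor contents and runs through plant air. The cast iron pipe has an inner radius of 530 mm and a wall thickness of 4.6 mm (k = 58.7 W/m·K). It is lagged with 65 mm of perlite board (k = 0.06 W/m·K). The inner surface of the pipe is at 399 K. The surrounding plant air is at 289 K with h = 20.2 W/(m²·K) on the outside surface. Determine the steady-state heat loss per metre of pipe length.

Per-layer cylindrical resistances, series-summed:
R_cast iron pipe wall = ln(534.6/530)/(2π×58.7×1) = 2.343×10^-5 K/W
R_perlite board = ln(599.6/534.6)/(2π×0.06×1) = 0.3044 K/W
R_outer film = 1/(h_o·2πr_oL) = 1/(20.2×2π×0.5996×1) = 0.01314 K/W
R_total = 0.3175 K/W
Q = ΔT/R_total = 110/0.3175

q′ ≈ 346 W/m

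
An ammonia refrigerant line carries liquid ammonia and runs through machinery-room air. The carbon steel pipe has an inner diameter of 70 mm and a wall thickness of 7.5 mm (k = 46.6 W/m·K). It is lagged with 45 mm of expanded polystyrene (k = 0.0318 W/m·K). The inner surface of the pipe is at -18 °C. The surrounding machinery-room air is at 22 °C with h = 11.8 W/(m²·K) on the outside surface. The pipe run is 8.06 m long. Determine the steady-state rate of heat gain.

Radial resistances (cylindrical: R_cond = ln(r_o/r_i)/(2πkL), R_conv = 1/(h·2πrL)):
R_carbon steel pipe wall = ln(42.5/35)/(2π×46.6×8.06) = 8.227×10^-5 K/W
R_expanded polystyrene = ln(87.5/42.5)/(2π×0.0318×8.06) = 0.4484 K/W
R_outer film = 1/(h_o·2πr_oL) = 1/(11.8×2π×0.0875×8.06) = 0.01912 K/W
R_total = 0.4676 K/W
Q = ΔT/R_total = 40/0.4676

Q ≈ 85.5 W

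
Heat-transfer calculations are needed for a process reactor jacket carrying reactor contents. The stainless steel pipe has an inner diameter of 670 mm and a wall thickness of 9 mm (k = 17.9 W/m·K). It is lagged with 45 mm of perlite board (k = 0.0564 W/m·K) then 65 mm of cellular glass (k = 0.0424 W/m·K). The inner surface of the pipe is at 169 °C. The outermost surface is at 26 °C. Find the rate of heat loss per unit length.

q′ ≈ 154 W/m

Radial resistances (cylindrical: R_cond = ln(r_o/r_i)/(2πkL), R_conv = 1/(h·2πrL)):
R_stainless steel pipe wall = ln(344/335)/(2π×17.9×1) = 2.357×10^-4 K/W
R_perlite board = ln(389/344)/(2π×0.0564×1) = 0.3469 K/W
R_cellular glass = ln(454/389)/(2π×0.0424×1) = 0.58 K/W
R_total = 0.9272 K/W
Q = ΔT/R_total = 143/0.9272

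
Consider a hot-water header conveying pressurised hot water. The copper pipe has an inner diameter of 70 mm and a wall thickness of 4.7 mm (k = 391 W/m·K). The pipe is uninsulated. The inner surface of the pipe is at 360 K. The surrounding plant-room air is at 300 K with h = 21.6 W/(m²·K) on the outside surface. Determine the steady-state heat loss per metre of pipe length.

Cylindrical conduction, so R = ln(r₂/r₁)/(2πkL) per layer, in series:
R_copper pipe wall = ln(39.7/35)/(2π×391×1) = 5.129×10^-5 K/W
R_outer film = 1/(h_o·2πr_oL) = 1/(21.6×2π×0.0397×1) = 0.1856 K/W
R_total = 0.1857 K/W
Q = ΔT/R_total = 60/0.1857

q′ ≈ 323 W/m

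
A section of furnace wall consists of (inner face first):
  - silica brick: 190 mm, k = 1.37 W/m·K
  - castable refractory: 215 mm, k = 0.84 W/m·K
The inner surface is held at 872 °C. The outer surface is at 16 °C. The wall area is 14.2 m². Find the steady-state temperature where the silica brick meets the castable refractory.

T ≈ 571 °C

Treating each layer as a thermal resistance in series:
R_silica brick = L/(kA) = 0.19/(1.37×14.2) = 0.009767 K/W
R_castable refractory = L/(kA) = 0.215/(0.84×14.2) = 0.01802 K/W
R_total = 0.02779 K/W;  Q = ΔT/R_total = 856/0.02779 = 30800 W
T_interface = T_inner − Q·ΣR(inner→interface) = 872 − 30800×0.009767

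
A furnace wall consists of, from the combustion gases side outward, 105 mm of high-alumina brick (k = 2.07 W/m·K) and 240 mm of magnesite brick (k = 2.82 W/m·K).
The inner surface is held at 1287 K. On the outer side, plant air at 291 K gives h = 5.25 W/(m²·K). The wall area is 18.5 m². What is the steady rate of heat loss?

Series thermal resistances:
R_high-alumina brick = L/(kA) = 0.105/(2.07×18.5) = 0.002742 K/W
R_magnesite brick = L/(kA) = 0.24/(2.82×18.5) = 0.0046 K/W
R_outer film = 1/(h_o·A) = 1/(5.25×18.5) = 0.0103 K/W
R_total = 0.01764 K/W
Q = ΔT / R_total = 996 / 0.01764

Q ≈ 56500 W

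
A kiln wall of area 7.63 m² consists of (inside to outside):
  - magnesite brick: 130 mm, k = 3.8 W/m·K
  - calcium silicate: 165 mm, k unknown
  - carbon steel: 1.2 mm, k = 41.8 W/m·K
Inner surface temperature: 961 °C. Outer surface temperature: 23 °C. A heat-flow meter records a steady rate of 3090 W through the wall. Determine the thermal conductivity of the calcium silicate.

k ≈ 0.0723 W/(m·K)

Model the wall as resistances in series:
R_magnesite brick = L/(kA) = 0.13/(3.8×7.63) = 0.004484 K/W
R_carbon steel = L/(kA) = 0.0012/(41.8×7.63) = 3.763×10^-6 K/W
Sum of known resistances R_other = 0.004487 K/W
Total R = ΔT/Q = 938/3090 = 0.3036 K/W
R_calcium silicate = R_total − R_other = 0.2991 K/W
k = L/(R·A) = 0.165/(0.2991×7.63)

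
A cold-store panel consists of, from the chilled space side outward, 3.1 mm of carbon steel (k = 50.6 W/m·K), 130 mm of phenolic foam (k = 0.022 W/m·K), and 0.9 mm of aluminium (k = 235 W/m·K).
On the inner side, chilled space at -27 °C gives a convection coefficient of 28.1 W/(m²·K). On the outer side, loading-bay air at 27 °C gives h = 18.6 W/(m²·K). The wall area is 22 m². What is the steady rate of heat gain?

Q ≈ 198 W

Using the resistance-network approach (series):
R_inner film = 1/(h_i·A) = 1/(28.1×22) = 0.001618 K/W
R_carbon steel = L/(kA) = 0.0031/(50.6×22) = 2.785×10^-6 K/W
R_phenolic foam = L/(kA) = 0.13/(0.022×22) = 0.2686 K/W
R_aluminium = L/(kA) = 0.0009/(235×22) = 1.741×10^-7 K/W
R_outer film = 1/(h_o·A) = 1/(18.6×22) = 0.002444 K/W
R_total = 0.2727 K/W
Q = ΔT / R_total = 54 / 0.2727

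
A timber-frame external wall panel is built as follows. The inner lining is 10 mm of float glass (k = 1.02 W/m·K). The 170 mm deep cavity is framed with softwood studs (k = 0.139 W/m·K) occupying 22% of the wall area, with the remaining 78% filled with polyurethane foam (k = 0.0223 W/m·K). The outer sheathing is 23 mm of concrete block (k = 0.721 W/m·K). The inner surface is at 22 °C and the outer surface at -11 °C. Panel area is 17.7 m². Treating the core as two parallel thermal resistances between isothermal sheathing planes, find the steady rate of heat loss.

Sheathing layers in series; stud and cavity paths in parallel between them.
R_inner = 0.01/(1.02×17.7) = 5.539×10^-4 K/W
R_stud  = 0.17/(0.139×0.22×17.7) = 0.3141 K/W
R_cav   = 0.17/(0.0223×0.78×17.7) = 0.5522 K/W
1/R_core = 1/R_stud + 1/R_cav → R_core = 0.2002 K/W
R_outer = 0.023/(0.721×17.7) = 0.001802 K/W
R_total = 0.2026 K/W
Q = ΔT/R_total = 33/0.2026

Q ≈ 163 W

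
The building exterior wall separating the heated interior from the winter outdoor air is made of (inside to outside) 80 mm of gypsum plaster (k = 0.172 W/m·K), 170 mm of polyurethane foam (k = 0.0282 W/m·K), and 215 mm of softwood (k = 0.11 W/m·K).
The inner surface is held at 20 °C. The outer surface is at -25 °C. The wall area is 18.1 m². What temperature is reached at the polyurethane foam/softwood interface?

T ≈ -14.6 °C

Treating each layer as a thermal resistance in series:
R_gypsum plaster = L/(kA) = 0.08/(0.172×18.1) = 0.0257 K/W
R_polyurethane foam = L/(kA) = 0.17/(0.0282×18.1) = 0.3331 K/W
R_softwood = L/(kA) = 0.215/(0.11×18.1) = 0.108 K/W
R_total = 0.4667 K/W;  Q = ΔT/R_total = 45/0.4667 = 96.41 W
T_interface = T_inner − Q·ΣR(inner→interface) = 20 − 96.4×0.3588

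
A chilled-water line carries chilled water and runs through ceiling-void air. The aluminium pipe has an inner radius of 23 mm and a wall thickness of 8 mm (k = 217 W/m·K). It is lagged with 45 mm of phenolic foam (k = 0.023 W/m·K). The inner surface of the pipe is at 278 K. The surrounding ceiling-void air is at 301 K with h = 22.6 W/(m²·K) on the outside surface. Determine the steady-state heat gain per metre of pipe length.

Treating each annulus and film as a series resistance:
R_aluminium pipe wall = ln(31/23)/(2π×217×1) = 2.189×10^-4 K/W
R_phenolic foam = ln(76/31)/(2π×0.023×1) = 6.205 K/W
R_outer film = 1/(h_o·2πr_oL) = 1/(22.6×2π×0.076×1) = 0.09266 K/W
R_total = 6.298 K/W
Q = ΔT/R_total = 23/6.298

q′ ≈ 3.65 W/m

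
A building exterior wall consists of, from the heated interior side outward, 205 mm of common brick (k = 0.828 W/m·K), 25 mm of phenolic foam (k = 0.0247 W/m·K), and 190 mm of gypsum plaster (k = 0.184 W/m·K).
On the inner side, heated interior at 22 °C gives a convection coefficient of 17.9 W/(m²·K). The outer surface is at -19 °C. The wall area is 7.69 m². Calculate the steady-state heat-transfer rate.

Q ≈ 134 W

Treating each layer as a thermal resistance in series:
R_inner film = 1/(h_i·A) = 1/(17.9×7.69) = 0.007265 K/W
R_common brick = L/(kA) = 0.205/(0.828×7.69) = 0.0322 K/W
R_phenolic foam = L/(kA) = 0.025/(0.0247×7.69) = 0.1316 K/W
R_gypsum plaster = L/(kA) = 0.19/(0.184×7.69) = 0.1343 K/W
R_total = 0.3054 K/W
Q = ΔT / R_total = 41 / 0.3054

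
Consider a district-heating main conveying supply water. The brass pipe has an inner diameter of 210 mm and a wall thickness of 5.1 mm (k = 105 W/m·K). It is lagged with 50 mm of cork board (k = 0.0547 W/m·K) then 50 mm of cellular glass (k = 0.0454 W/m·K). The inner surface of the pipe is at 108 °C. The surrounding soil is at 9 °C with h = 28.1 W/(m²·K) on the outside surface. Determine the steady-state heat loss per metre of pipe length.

q′ ≈ 47.8 W/m

Radial resistances (cylindrical: R_cond = ln(r_o/r_i)/(2πkL), R_conv = 1/(h·2πrL)):
R_brass pipe wall = ln(110.1/105)/(2π×105×1) = 7.189×10^-5 K/W
R_cork board = ln(160.1/110.1)/(2π×0.0547×1) = 1.089 K/W
R_cellular glass = ln(210.1/160.1)/(2π×0.0454×1) = 0.9528 K/W
R_outer film = 1/(h_o·2πr_oL) = 1/(28.1×2π×0.2101×1) = 0.02696 K/W
R_total = 2.069 K/W
Q = ΔT/R_total = 99/2.069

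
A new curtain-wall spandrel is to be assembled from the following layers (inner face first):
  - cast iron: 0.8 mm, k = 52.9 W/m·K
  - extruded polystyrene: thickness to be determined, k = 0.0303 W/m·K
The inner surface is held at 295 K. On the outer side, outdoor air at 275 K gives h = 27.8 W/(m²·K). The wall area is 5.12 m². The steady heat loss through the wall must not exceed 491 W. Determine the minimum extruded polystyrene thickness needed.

L ≈ 5.23 mm

Using the resistance-network approach (series):
R_cast iron = L/(kA) = 0.0008/(52.9×5.12) = 2.954×10^-6 K/W
R_outer film = 1/(h_o·A) = 1/(27.8×5.12) = 0.007026 K/W
Sum of the known resistances R_other = 0.007029 K/W
Required total resistance R_tot = ΔT/Q_allow = 20/491 = 0.04073 K/W
R_extruded polystyrene = R_tot − R_other = 0.0337 K/W
L = R·k·A = 0.0337×0.0303×5.12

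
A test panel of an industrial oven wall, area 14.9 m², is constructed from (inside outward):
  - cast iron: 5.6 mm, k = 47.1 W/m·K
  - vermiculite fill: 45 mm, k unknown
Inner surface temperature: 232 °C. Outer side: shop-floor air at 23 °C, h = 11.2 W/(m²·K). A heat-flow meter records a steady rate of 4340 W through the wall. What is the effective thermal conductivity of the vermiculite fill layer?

k ≈ 0.0716 W/(m·K)

Using the resistance-network approach (series):
R_cast iron = L/(kA) = 0.0056/(47.1×14.9) = 7.98×10^-6 K/W
R_outer film = 1/(h_o·A) = 1/(11.2×14.9) = 0.005992 K/W
Sum of known resistances R_other = 0.006 K/W
Total R = ΔT/Q = 209/4340 = 0.04816 K/W
R_vermiculite fill = R_total − R_other = 0.04216 K/W
k = L/(R·A) = 0.045/(0.04216×14.9)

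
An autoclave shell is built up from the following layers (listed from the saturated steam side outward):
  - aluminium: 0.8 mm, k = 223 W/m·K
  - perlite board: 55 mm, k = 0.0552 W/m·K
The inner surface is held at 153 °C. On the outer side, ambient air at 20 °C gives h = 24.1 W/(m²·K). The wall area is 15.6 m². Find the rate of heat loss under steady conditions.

Q ≈ 2000 W

Model the wall as resistances in series:
R_aluminium = L/(kA) = 0.0008/(223×15.6) = 2.3×10^-7 K/W
R_perlite board = L/(kA) = 0.055/(0.0552×15.6) = 0.06387 K/W
R_outer film = 1/(h_o·A) = 1/(24.1×15.6) = 0.00266 K/W
R_total = 0.06653 K/W
Q = ΔT / R_total = 133 / 0.06653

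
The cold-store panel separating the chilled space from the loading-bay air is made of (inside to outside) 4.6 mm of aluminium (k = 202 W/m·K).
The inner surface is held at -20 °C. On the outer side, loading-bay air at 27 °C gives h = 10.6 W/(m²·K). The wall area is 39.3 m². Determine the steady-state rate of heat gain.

Q ≈ 19600 W

Series thermal resistances:
R_aluminium = L/(kA) = 0.0046/(202×39.3) = 5.794×10^-7 K/W
R_outer film = 1/(h_o·A) = 1/(10.6×39.3) = 0.0024 K/W
R_total = 0.002401 K/W
Q = ΔT / R_total = 47 / 0.002401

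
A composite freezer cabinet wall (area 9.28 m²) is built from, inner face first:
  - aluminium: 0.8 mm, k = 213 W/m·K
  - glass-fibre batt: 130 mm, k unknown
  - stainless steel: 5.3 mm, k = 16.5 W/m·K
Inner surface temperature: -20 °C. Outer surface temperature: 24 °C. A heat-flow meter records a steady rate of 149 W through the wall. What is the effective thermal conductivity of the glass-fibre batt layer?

k ≈ 0.0474 W/(m·K)

Series thermal resistances:
R_aluminium = L/(kA) = 0.0008/(213×9.28) = 4.047×10^-7 K/W
R_stainless steel = L/(kA) = 0.0053/(16.5×9.28) = 3.461×10^-5 K/W
Sum of known resistances R_other = 3.502×10^-5 K/W
Total R = ΔT/Q = 44/149 = 0.2953 K/W
R_glass-fibre batt = R_total − R_other = 0.2953 K/W
k = L/(R·A) = 0.13/(0.2953×9.28)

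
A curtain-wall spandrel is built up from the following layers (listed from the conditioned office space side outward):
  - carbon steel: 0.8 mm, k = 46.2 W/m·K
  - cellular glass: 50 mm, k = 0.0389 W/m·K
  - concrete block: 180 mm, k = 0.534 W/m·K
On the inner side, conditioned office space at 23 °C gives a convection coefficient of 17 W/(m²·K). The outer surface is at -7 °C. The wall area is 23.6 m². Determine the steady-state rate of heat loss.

Using the resistance-network approach (series):
R_inner film = 1/(h_i·A) = 1/(17×23.6) = 0.002493 K/W
R_carbon steel = L/(kA) = 0.0008/(46.2×23.6) = 7.337×10^-7 K/W
R_cellular glass = L/(kA) = 0.05/(0.0389×23.6) = 0.05446 K/W
R_concrete block = L/(kA) = 0.18/(0.534×23.6) = 0.01428 K/W
R_total = 0.07124 K/W
Q = ΔT / R_total = 30 / 0.07124

Q ≈ 421 W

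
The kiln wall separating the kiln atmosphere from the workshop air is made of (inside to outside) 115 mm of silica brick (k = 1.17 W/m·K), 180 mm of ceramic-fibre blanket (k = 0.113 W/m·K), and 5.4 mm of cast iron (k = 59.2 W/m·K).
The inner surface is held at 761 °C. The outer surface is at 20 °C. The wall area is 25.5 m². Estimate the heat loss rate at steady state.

Using the resistance-network approach (series):
R_silica brick = L/(kA) = 0.115/(1.17×25.5) = 0.003855 K/W
R_ceramic-fibre blanket = L/(kA) = 0.18/(0.113×25.5) = 0.06247 K/W
R_cast iron = L/(kA) = 0.0054/(59.2×25.5) = 3.577×10^-6 K/W
R_total = 0.06633 K/W
Q = ΔT / R_total = 741 / 0.06633

Q ≈ 11200 W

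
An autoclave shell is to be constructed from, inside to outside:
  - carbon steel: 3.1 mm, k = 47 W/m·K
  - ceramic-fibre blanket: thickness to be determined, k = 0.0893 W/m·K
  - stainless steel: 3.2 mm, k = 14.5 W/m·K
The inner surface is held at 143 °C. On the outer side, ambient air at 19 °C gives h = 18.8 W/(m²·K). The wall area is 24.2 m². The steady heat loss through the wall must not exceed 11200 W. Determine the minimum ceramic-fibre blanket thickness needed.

Thermal resistances in series:
R_carbon steel = L/(kA) = 0.0031/(47×24.2) = 2.726×10^-6 K/W
R_stainless steel = L/(kA) = 0.0032/(14.5×24.2) = 9.119×10^-6 K/W
R_outer film = 1/(h_o·A) = 1/(18.8×24.2) = 0.002198 K/W
Sum of the known resistances R_other = 0.00221 K/W
Required total resistance R_tot = ΔT/Q_allow = 124/11200 = 0.01107 K/W
R_ceramic-fibre blanket = R_tot − R_other = 0.008862 K/W
L = R·k·A = 0.008862×0.0893×24.2

L ≈ 19.2 mm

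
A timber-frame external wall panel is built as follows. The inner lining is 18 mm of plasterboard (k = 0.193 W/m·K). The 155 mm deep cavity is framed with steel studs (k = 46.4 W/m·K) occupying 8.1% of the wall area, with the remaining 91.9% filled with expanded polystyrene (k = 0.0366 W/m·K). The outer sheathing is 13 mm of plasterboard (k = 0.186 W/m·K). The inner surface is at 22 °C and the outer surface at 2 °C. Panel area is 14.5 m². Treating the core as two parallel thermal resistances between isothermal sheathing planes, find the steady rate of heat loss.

Q ≈ 1420 W

Sheathing layers in series; stud and cavity paths in parallel between them.
R_inner = 0.018/(0.193×14.5) = 0.006432 K/W
R_stud  = 0.155/(46.4×0.081×14.5) = 0.002844 K/W
R_cav   = 0.155/(0.0366×0.919×14.5) = 0.3178 K/W
1/R_core = 1/R_stud + 1/R_cav → R_core = 0.002819 K/W
R_outer = 0.013/(0.186×14.5) = 0.00482 K/W
R_total = 0.01407 K/W
Q = ΔT/R_total = 20/0.01407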